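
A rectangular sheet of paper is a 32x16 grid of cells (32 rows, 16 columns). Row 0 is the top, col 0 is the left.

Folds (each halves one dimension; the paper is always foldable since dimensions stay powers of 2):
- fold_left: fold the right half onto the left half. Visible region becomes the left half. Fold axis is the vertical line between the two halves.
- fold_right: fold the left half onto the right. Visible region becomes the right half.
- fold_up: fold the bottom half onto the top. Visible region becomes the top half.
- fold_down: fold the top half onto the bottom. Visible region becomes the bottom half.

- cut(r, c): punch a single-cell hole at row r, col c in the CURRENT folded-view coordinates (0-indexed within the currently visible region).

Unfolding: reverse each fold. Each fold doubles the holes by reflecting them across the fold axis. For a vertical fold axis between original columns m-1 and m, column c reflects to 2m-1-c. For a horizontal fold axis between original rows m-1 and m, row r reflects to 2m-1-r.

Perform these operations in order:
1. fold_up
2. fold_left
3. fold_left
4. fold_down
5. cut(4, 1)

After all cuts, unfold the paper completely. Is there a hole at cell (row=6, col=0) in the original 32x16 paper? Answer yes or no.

Op 1 fold_up: fold axis h@16; visible region now rows[0,16) x cols[0,16) = 16x16
Op 2 fold_left: fold axis v@8; visible region now rows[0,16) x cols[0,8) = 16x8
Op 3 fold_left: fold axis v@4; visible region now rows[0,16) x cols[0,4) = 16x4
Op 4 fold_down: fold axis h@8; visible region now rows[8,16) x cols[0,4) = 8x4
Op 5 cut(4, 1): punch at orig (12,1); cuts so far [(12, 1)]; region rows[8,16) x cols[0,4) = 8x4
Unfold 1 (reflect across h@8): 2 holes -> [(3, 1), (12, 1)]
Unfold 2 (reflect across v@4): 4 holes -> [(3, 1), (3, 6), (12, 1), (12, 6)]
Unfold 3 (reflect across v@8): 8 holes -> [(3, 1), (3, 6), (3, 9), (3, 14), (12, 1), (12, 6), (12, 9), (12, 14)]
Unfold 4 (reflect across h@16): 16 holes -> [(3, 1), (3, 6), (3, 9), (3, 14), (12, 1), (12, 6), (12, 9), (12, 14), (19, 1), (19, 6), (19, 9), (19, 14), (28, 1), (28, 6), (28, 9), (28, 14)]
Holes: [(3, 1), (3, 6), (3, 9), (3, 14), (12, 1), (12, 6), (12, 9), (12, 14), (19, 1), (19, 6), (19, 9), (19, 14), (28, 1), (28, 6), (28, 9), (28, 14)]

Answer: no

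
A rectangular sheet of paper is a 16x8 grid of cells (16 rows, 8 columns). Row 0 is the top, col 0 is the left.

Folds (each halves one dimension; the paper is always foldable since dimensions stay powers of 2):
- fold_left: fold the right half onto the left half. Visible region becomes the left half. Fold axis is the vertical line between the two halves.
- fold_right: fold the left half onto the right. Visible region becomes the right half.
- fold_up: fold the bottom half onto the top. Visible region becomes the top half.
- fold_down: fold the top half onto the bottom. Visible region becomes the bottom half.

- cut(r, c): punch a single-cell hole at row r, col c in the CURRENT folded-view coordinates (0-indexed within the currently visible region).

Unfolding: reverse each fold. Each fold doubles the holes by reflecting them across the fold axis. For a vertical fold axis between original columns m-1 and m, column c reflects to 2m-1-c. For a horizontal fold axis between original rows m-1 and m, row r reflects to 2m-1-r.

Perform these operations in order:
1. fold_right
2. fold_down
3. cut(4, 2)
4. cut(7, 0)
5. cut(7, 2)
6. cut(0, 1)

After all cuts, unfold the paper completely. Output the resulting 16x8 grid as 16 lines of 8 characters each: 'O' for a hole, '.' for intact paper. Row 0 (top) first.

Op 1 fold_right: fold axis v@4; visible region now rows[0,16) x cols[4,8) = 16x4
Op 2 fold_down: fold axis h@8; visible region now rows[8,16) x cols[4,8) = 8x4
Op 3 cut(4, 2): punch at orig (12,6); cuts so far [(12, 6)]; region rows[8,16) x cols[4,8) = 8x4
Op 4 cut(7, 0): punch at orig (15,4); cuts so far [(12, 6), (15, 4)]; region rows[8,16) x cols[4,8) = 8x4
Op 5 cut(7, 2): punch at orig (15,6); cuts so far [(12, 6), (15, 4), (15, 6)]; region rows[8,16) x cols[4,8) = 8x4
Op 6 cut(0, 1): punch at orig (8,5); cuts so far [(8, 5), (12, 6), (15, 4), (15, 6)]; region rows[8,16) x cols[4,8) = 8x4
Unfold 1 (reflect across h@8): 8 holes -> [(0, 4), (0, 6), (3, 6), (7, 5), (8, 5), (12, 6), (15, 4), (15, 6)]
Unfold 2 (reflect across v@4): 16 holes -> [(0, 1), (0, 3), (0, 4), (0, 6), (3, 1), (3, 6), (7, 2), (7, 5), (8, 2), (8, 5), (12, 1), (12, 6), (15, 1), (15, 3), (15, 4), (15, 6)]

Answer: .O.OO.O.
........
........
.O....O.
........
........
........
..O..O..
..O..O..
........
........
........
.O....O.
........
........
.O.OO.O.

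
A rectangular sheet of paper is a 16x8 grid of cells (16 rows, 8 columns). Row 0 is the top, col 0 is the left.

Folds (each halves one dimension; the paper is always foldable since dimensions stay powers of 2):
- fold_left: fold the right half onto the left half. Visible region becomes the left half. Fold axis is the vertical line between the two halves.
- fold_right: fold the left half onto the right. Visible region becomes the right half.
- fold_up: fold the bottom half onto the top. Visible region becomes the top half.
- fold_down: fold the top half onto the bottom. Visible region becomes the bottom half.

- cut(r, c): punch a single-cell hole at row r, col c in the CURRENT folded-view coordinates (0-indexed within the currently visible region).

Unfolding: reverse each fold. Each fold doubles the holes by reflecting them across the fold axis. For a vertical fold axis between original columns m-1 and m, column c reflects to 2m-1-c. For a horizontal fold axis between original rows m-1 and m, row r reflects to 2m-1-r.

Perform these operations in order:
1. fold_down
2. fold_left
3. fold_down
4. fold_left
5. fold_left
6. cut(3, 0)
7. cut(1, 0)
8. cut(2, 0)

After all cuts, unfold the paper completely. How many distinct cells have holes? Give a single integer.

Answer: 96

Derivation:
Op 1 fold_down: fold axis h@8; visible region now rows[8,16) x cols[0,8) = 8x8
Op 2 fold_left: fold axis v@4; visible region now rows[8,16) x cols[0,4) = 8x4
Op 3 fold_down: fold axis h@12; visible region now rows[12,16) x cols[0,4) = 4x4
Op 4 fold_left: fold axis v@2; visible region now rows[12,16) x cols[0,2) = 4x2
Op 5 fold_left: fold axis v@1; visible region now rows[12,16) x cols[0,1) = 4x1
Op 6 cut(3, 0): punch at orig (15,0); cuts so far [(15, 0)]; region rows[12,16) x cols[0,1) = 4x1
Op 7 cut(1, 0): punch at orig (13,0); cuts so far [(13, 0), (15, 0)]; region rows[12,16) x cols[0,1) = 4x1
Op 8 cut(2, 0): punch at orig (14,0); cuts so far [(13, 0), (14, 0), (15, 0)]; region rows[12,16) x cols[0,1) = 4x1
Unfold 1 (reflect across v@1): 6 holes -> [(13, 0), (13, 1), (14, 0), (14, 1), (15, 0), (15, 1)]
Unfold 2 (reflect across v@2): 12 holes -> [(13, 0), (13, 1), (13, 2), (13, 3), (14, 0), (14, 1), (14, 2), (14, 3), (15, 0), (15, 1), (15, 2), (15, 3)]
Unfold 3 (reflect across h@12): 24 holes -> [(8, 0), (8, 1), (8, 2), (8, 3), (9, 0), (9, 1), (9, 2), (9, 3), (10, 0), (10, 1), (10, 2), (10, 3), (13, 0), (13, 1), (13, 2), (13, 3), (14, 0), (14, 1), (14, 2), (14, 3), (15, 0), (15, 1), (15, 2), (15, 3)]
Unfold 4 (reflect across v@4): 48 holes -> [(8, 0), (8, 1), (8, 2), (8, 3), (8, 4), (8, 5), (8, 6), (8, 7), (9, 0), (9, 1), (9, 2), (9, 3), (9, 4), (9, 5), (9, 6), (9, 7), (10, 0), (10, 1), (10, 2), (10, 3), (10, 4), (10, 5), (10, 6), (10, 7), (13, 0), (13, 1), (13, 2), (13, 3), (13, 4), (13, 5), (13, 6), (13, 7), (14, 0), (14, 1), (14, 2), (14, 3), (14, 4), (14, 5), (14, 6), (14, 7), (15, 0), (15, 1), (15, 2), (15, 3), (15, 4), (15, 5), (15, 6), (15, 7)]
Unfold 5 (reflect across h@8): 96 holes -> [(0, 0), (0, 1), (0, 2), (0, 3), (0, 4), (0, 5), (0, 6), (0, 7), (1, 0), (1, 1), (1, 2), (1, 3), (1, 4), (1, 5), (1, 6), (1, 7), (2, 0), (2, 1), (2, 2), (2, 3), (2, 4), (2, 5), (2, 6), (2, 7), (5, 0), (5, 1), (5, 2), (5, 3), (5, 4), (5, 5), (5, 6), (5, 7), (6, 0), (6, 1), (6, 2), (6, 3), (6, 4), (6, 5), (6, 6), (6, 7), (7, 0), (7, 1), (7, 2), (7, 3), (7, 4), (7, 5), (7, 6), (7, 7), (8, 0), (8, 1), (8, 2), (8, 3), (8, 4), (8, 5), (8, 6), (8, 7), (9, 0), (9, 1), (9, 2), (9, 3), (9, 4), (9, 5), (9, 6), (9, 7), (10, 0), (10, 1), (10, 2), (10, 3), (10, 4), (10, 5), (10, 6), (10, 7), (13, 0), (13, 1), (13, 2), (13, 3), (13, 4), (13, 5), (13, 6), (13, 7), (14, 0), (14, 1), (14, 2), (14, 3), (14, 4), (14, 5), (14, 6), (14, 7), (15, 0), (15, 1), (15, 2), (15, 3), (15, 4), (15, 5), (15, 6), (15, 7)]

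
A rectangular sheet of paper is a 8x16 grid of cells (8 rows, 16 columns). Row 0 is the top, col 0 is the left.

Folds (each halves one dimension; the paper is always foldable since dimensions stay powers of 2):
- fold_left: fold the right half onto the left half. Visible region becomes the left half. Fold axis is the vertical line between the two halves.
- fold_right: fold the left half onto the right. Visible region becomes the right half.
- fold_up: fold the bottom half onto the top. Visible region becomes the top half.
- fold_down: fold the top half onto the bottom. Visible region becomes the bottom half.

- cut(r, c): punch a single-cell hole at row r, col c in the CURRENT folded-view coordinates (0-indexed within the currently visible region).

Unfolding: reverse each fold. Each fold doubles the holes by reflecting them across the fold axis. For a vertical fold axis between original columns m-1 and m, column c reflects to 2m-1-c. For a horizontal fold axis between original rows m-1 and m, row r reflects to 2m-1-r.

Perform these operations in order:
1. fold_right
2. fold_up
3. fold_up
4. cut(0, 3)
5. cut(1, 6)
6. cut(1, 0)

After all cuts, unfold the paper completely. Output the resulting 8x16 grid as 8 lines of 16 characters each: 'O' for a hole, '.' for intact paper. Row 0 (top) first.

Op 1 fold_right: fold axis v@8; visible region now rows[0,8) x cols[8,16) = 8x8
Op 2 fold_up: fold axis h@4; visible region now rows[0,4) x cols[8,16) = 4x8
Op 3 fold_up: fold axis h@2; visible region now rows[0,2) x cols[8,16) = 2x8
Op 4 cut(0, 3): punch at orig (0,11); cuts so far [(0, 11)]; region rows[0,2) x cols[8,16) = 2x8
Op 5 cut(1, 6): punch at orig (1,14); cuts so far [(0, 11), (1, 14)]; region rows[0,2) x cols[8,16) = 2x8
Op 6 cut(1, 0): punch at orig (1,8); cuts so far [(0, 11), (1, 8), (1, 14)]; region rows[0,2) x cols[8,16) = 2x8
Unfold 1 (reflect across h@2): 6 holes -> [(0, 11), (1, 8), (1, 14), (2, 8), (2, 14), (3, 11)]
Unfold 2 (reflect across h@4): 12 holes -> [(0, 11), (1, 8), (1, 14), (2, 8), (2, 14), (3, 11), (4, 11), (5, 8), (5, 14), (6, 8), (6, 14), (7, 11)]
Unfold 3 (reflect across v@8): 24 holes -> [(0, 4), (0, 11), (1, 1), (1, 7), (1, 8), (1, 14), (2, 1), (2, 7), (2, 8), (2, 14), (3, 4), (3, 11), (4, 4), (4, 11), (5, 1), (5, 7), (5, 8), (5, 14), (6, 1), (6, 7), (6, 8), (6, 14), (7, 4), (7, 11)]

Answer: ....O......O....
.O.....OO.....O.
.O.....OO.....O.
....O......O....
....O......O....
.O.....OO.....O.
.O.....OO.....O.
....O......O....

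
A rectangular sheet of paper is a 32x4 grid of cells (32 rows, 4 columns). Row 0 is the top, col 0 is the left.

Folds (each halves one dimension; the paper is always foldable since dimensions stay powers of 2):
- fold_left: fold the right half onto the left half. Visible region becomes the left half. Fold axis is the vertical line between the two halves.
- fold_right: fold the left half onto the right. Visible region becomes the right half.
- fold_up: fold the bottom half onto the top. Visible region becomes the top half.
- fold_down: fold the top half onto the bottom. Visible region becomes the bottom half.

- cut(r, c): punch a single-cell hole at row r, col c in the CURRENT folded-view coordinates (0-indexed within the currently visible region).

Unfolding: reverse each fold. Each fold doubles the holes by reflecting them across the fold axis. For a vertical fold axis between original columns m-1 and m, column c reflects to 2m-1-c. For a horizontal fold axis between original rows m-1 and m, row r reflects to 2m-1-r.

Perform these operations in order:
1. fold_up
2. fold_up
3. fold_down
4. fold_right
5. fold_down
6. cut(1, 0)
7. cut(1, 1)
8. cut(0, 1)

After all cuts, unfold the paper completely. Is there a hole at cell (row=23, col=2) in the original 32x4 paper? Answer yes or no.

Op 1 fold_up: fold axis h@16; visible region now rows[0,16) x cols[0,4) = 16x4
Op 2 fold_up: fold axis h@8; visible region now rows[0,8) x cols[0,4) = 8x4
Op 3 fold_down: fold axis h@4; visible region now rows[4,8) x cols[0,4) = 4x4
Op 4 fold_right: fold axis v@2; visible region now rows[4,8) x cols[2,4) = 4x2
Op 5 fold_down: fold axis h@6; visible region now rows[6,8) x cols[2,4) = 2x2
Op 6 cut(1, 0): punch at orig (7,2); cuts so far [(7, 2)]; region rows[6,8) x cols[2,4) = 2x2
Op 7 cut(1, 1): punch at orig (7,3); cuts so far [(7, 2), (7, 3)]; region rows[6,8) x cols[2,4) = 2x2
Op 8 cut(0, 1): punch at orig (6,3); cuts so far [(6, 3), (7, 2), (7, 3)]; region rows[6,8) x cols[2,4) = 2x2
Unfold 1 (reflect across h@6): 6 holes -> [(4, 2), (4, 3), (5, 3), (6, 3), (7, 2), (7, 3)]
Unfold 2 (reflect across v@2): 12 holes -> [(4, 0), (4, 1), (4, 2), (4, 3), (5, 0), (5, 3), (6, 0), (6, 3), (7, 0), (7, 1), (7, 2), (7, 3)]
Unfold 3 (reflect across h@4): 24 holes -> [(0, 0), (0, 1), (0, 2), (0, 3), (1, 0), (1, 3), (2, 0), (2, 3), (3, 0), (3, 1), (3, 2), (3, 3), (4, 0), (4, 1), (4, 2), (4, 3), (5, 0), (5, 3), (6, 0), (6, 3), (7, 0), (7, 1), (7, 2), (7, 3)]
Unfold 4 (reflect across h@8): 48 holes -> [(0, 0), (0, 1), (0, 2), (0, 3), (1, 0), (1, 3), (2, 0), (2, 3), (3, 0), (3, 1), (3, 2), (3, 3), (4, 0), (4, 1), (4, 2), (4, 3), (5, 0), (5, 3), (6, 0), (6, 3), (7, 0), (7, 1), (7, 2), (7, 3), (8, 0), (8, 1), (8, 2), (8, 3), (9, 0), (9, 3), (10, 0), (10, 3), (11, 0), (11, 1), (11, 2), (11, 3), (12, 0), (12, 1), (12, 2), (12, 3), (13, 0), (13, 3), (14, 0), (14, 3), (15, 0), (15, 1), (15, 2), (15, 3)]
Unfold 5 (reflect across h@16): 96 holes -> [(0, 0), (0, 1), (0, 2), (0, 3), (1, 0), (1, 3), (2, 0), (2, 3), (3, 0), (3, 1), (3, 2), (3, 3), (4, 0), (4, 1), (4, 2), (4, 3), (5, 0), (5, 3), (6, 0), (6, 3), (7, 0), (7, 1), (7, 2), (7, 3), (8, 0), (8, 1), (8, 2), (8, 3), (9, 0), (9, 3), (10, 0), (10, 3), (11, 0), (11, 1), (11, 2), (11, 3), (12, 0), (12, 1), (12, 2), (12, 3), (13, 0), (13, 3), (14, 0), (14, 3), (15, 0), (15, 1), (15, 2), (15, 3), (16, 0), (16, 1), (16, 2), (16, 3), (17, 0), (17, 3), (18, 0), (18, 3), (19, 0), (19, 1), (19, 2), (19, 3), (20, 0), (20, 1), (20, 2), (20, 3), (21, 0), (21, 3), (22, 0), (22, 3), (23, 0), (23, 1), (23, 2), (23, 3), (24, 0), (24, 1), (24, 2), (24, 3), (25, 0), (25, 3), (26, 0), (26, 3), (27, 0), (27, 1), (27, 2), (27, 3), (28, 0), (28, 1), (28, 2), (28, 3), (29, 0), (29, 3), (30, 0), (30, 3), (31, 0), (31, 1), (31, 2), (31, 3)]
Holes: [(0, 0), (0, 1), (0, 2), (0, 3), (1, 0), (1, 3), (2, 0), (2, 3), (3, 0), (3, 1), (3, 2), (3, 3), (4, 0), (4, 1), (4, 2), (4, 3), (5, 0), (5, 3), (6, 0), (6, 3), (7, 0), (7, 1), (7, 2), (7, 3), (8, 0), (8, 1), (8, 2), (8, 3), (9, 0), (9, 3), (10, 0), (10, 3), (11, 0), (11, 1), (11, 2), (11, 3), (12, 0), (12, 1), (12, 2), (12, 3), (13, 0), (13, 3), (14, 0), (14, 3), (15, 0), (15, 1), (15, 2), (15, 3), (16, 0), (16, 1), (16, 2), (16, 3), (17, 0), (17, 3), (18, 0), (18, 3), (19, 0), (19, 1), (19, 2), (19, 3), (20, 0), (20, 1), (20, 2), (20, 3), (21, 0), (21, 3), (22, 0), (22, 3), (23, 0), (23, 1), (23, 2), (23, 3), (24, 0), (24, 1), (24, 2), (24, 3), (25, 0), (25, 3), (26, 0), (26, 3), (27, 0), (27, 1), (27, 2), (27, 3), (28, 0), (28, 1), (28, 2), (28, 3), (29, 0), (29, 3), (30, 0), (30, 3), (31, 0), (31, 1), (31, 2), (31, 3)]

Answer: yes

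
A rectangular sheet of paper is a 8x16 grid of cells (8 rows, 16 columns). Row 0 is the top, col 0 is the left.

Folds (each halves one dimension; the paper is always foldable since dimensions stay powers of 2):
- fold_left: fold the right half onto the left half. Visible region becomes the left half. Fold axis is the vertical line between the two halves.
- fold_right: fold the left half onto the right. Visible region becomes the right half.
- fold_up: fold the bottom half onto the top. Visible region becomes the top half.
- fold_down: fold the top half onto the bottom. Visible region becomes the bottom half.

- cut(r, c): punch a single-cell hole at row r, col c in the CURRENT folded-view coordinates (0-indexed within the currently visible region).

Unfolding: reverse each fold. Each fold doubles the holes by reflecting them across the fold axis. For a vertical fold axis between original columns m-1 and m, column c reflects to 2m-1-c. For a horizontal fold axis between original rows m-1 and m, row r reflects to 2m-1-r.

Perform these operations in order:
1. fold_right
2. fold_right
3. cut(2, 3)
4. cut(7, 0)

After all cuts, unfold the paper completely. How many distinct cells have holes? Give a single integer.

Answer: 8

Derivation:
Op 1 fold_right: fold axis v@8; visible region now rows[0,8) x cols[8,16) = 8x8
Op 2 fold_right: fold axis v@12; visible region now rows[0,8) x cols[12,16) = 8x4
Op 3 cut(2, 3): punch at orig (2,15); cuts so far [(2, 15)]; region rows[0,8) x cols[12,16) = 8x4
Op 4 cut(7, 0): punch at orig (7,12); cuts so far [(2, 15), (7, 12)]; region rows[0,8) x cols[12,16) = 8x4
Unfold 1 (reflect across v@12): 4 holes -> [(2, 8), (2, 15), (7, 11), (7, 12)]
Unfold 2 (reflect across v@8): 8 holes -> [(2, 0), (2, 7), (2, 8), (2, 15), (7, 3), (7, 4), (7, 11), (7, 12)]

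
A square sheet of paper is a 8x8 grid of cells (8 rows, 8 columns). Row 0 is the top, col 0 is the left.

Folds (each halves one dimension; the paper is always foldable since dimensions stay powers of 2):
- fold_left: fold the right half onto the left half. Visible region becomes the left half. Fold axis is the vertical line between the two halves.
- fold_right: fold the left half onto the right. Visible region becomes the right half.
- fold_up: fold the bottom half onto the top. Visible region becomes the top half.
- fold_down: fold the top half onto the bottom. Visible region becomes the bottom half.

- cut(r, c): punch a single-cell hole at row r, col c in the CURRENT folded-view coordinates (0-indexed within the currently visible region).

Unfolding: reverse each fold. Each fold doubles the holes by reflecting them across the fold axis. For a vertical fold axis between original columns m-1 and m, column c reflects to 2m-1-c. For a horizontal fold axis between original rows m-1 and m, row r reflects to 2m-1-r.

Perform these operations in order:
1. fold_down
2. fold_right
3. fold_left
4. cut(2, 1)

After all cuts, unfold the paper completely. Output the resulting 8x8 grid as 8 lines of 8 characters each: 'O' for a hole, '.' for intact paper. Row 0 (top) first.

Op 1 fold_down: fold axis h@4; visible region now rows[4,8) x cols[0,8) = 4x8
Op 2 fold_right: fold axis v@4; visible region now rows[4,8) x cols[4,8) = 4x4
Op 3 fold_left: fold axis v@6; visible region now rows[4,8) x cols[4,6) = 4x2
Op 4 cut(2, 1): punch at orig (6,5); cuts so far [(6, 5)]; region rows[4,8) x cols[4,6) = 4x2
Unfold 1 (reflect across v@6): 2 holes -> [(6, 5), (6, 6)]
Unfold 2 (reflect across v@4): 4 holes -> [(6, 1), (6, 2), (6, 5), (6, 6)]
Unfold 3 (reflect across h@4): 8 holes -> [(1, 1), (1, 2), (1, 5), (1, 6), (6, 1), (6, 2), (6, 5), (6, 6)]

Answer: ........
.OO..OO.
........
........
........
........
.OO..OO.
........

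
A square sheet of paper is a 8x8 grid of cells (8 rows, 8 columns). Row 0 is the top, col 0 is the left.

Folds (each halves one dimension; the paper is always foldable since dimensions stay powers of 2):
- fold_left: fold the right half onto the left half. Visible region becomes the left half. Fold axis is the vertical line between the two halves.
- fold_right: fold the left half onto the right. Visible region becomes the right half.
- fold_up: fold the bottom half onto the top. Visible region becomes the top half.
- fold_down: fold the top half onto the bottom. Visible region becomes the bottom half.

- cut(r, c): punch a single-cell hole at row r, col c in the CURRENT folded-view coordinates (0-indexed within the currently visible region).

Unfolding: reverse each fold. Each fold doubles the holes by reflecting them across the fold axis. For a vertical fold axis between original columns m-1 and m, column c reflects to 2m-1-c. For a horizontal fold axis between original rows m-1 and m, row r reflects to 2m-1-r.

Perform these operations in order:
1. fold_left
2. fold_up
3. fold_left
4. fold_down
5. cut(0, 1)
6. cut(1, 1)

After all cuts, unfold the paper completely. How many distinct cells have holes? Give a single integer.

Op 1 fold_left: fold axis v@4; visible region now rows[0,8) x cols[0,4) = 8x4
Op 2 fold_up: fold axis h@4; visible region now rows[0,4) x cols[0,4) = 4x4
Op 3 fold_left: fold axis v@2; visible region now rows[0,4) x cols[0,2) = 4x2
Op 4 fold_down: fold axis h@2; visible region now rows[2,4) x cols[0,2) = 2x2
Op 5 cut(0, 1): punch at orig (2,1); cuts so far [(2, 1)]; region rows[2,4) x cols[0,2) = 2x2
Op 6 cut(1, 1): punch at orig (3,1); cuts so far [(2, 1), (3, 1)]; region rows[2,4) x cols[0,2) = 2x2
Unfold 1 (reflect across h@2): 4 holes -> [(0, 1), (1, 1), (2, 1), (3, 1)]
Unfold 2 (reflect across v@2): 8 holes -> [(0, 1), (0, 2), (1, 1), (1, 2), (2, 1), (2, 2), (3, 1), (3, 2)]
Unfold 3 (reflect across h@4): 16 holes -> [(0, 1), (0, 2), (1, 1), (1, 2), (2, 1), (2, 2), (3, 1), (3, 2), (4, 1), (4, 2), (5, 1), (5, 2), (6, 1), (6, 2), (7, 1), (7, 2)]
Unfold 4 (reflect across v@4): 32 holes -> [(0, 1), (0, 2), (0, 5), (0, 6), (1, 1), (1, 2), (1, 5), (1, 6), (2, 1), (2, 2), (2, 5), (2, 6), (3, 1), (3, 2), (3, 5), (3, 6), (4, 1), (4, 2), (4, 5), (4, 6), (5, 1), (5, 2), (5, 5), (5, 6), (6, 1), (6, 2), (6, 5), (6, 6), (7, 1), (7, 2), (7, 5), (7, 6)]

Answer: 32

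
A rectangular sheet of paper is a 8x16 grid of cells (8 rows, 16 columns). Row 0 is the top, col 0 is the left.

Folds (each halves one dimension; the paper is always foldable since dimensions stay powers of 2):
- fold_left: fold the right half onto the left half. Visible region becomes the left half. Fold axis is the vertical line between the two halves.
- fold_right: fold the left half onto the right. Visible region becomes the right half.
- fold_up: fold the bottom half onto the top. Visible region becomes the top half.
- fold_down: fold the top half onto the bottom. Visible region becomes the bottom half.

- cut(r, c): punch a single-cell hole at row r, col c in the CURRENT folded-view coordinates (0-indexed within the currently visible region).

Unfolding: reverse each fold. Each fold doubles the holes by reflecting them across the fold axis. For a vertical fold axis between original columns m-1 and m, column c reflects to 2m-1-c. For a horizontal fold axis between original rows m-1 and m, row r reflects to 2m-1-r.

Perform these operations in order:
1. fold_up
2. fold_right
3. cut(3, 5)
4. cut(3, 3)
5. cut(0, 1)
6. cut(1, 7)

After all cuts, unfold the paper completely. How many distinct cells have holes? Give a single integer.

Answer: 16

Derivation:
Op 1 fold_up: fold axis h@4; visible region now rows[0,4) x cols[0,16) = 4x16
Op 2 fold_right: fold axis v@8; visible region now rows[0,4) x cols[8,16) = 4x8
Op 3 cut(3, 5): punch at orig (3,13); cuts so far [(3, 13)]; region rows[0,4) x cols[8,16) = 4x8
Op 4 cut(3, 3): punch at orig (3,11); cuts so far [(3, 11), (3, 13)]; region rows[0,4) x cols[8,16) = 4x8
Op 5 cut(0, 1): punch at orig (0,9); cuts so far [(0, 9), (3, 11), (3, 13)]; region rows[0,4) x cols[8,16) = 4x8
Op 6 cut(1, 7): punch at orig (1,15); cuts so far [(0, 9), (1, 15), (3, 11), (3, 13)]; region rows[0,4) x cols[8,16) = 4x8
Unfold 1 (reflect across v@8): 8 holes -> [(0, 6), (0, 9), (1, 0), (1, 15), (3, 2), (3, 4), (3, 11), (3, 13)]
Unfold 2 (reflect across h@4): 16 holes -> [(0, 6), (0, 9), (1, 0), (1, 15), (3, 2), (3, 4), (3, 11), (3, 13), (4, 2), (4, 4), (4, 11), (4, 13), (6, 0), (6, 15), (7, 6), (7, 9)]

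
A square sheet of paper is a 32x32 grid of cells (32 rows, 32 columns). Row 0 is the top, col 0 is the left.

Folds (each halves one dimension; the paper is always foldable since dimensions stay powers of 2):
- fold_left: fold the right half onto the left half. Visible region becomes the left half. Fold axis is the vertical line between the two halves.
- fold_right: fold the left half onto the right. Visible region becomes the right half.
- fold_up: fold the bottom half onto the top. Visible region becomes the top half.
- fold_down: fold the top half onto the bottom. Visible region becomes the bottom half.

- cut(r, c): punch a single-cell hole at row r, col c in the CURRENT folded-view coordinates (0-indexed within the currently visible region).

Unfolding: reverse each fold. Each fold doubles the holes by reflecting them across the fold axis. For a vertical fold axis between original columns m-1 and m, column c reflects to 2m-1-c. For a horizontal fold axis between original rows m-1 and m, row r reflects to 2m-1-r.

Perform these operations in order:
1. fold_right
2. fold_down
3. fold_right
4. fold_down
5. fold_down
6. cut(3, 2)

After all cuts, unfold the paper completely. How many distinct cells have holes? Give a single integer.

Op 1 fold_right: fold axis v@16; visible region now rows[0,32) x cols[16,32) = 32x16
Op 2 fold_down: fold axis h@16; visible region now rows[16,32) x cols[16,32) = 16x16
Op 3 fold_right: fold axis v@24; visible region now rows[16,32) x cols[24,32) = 16x8
Op 4 fold_down: fold axis h@24; visible region now rows[24,32) x cols[24,32) = 8x8
Op 5 fold_down: fold axis h@28; visible region now rows[28,32) x cols[24,32) = 4x8
Op 6 cut(3, 2): punch at orig (31,26); cuts so far [(31, 26)]; region rows[28,32) x cols[24,32) = 4x8
Unfold 1 (reflect across h@28): 2 holes -> [(24, 26), (31, 26)]
Unfold 2 (reflect across h@24): 4 holes -> [(16, 26), (23, 26), (24, 26), (31, 26)]
Unfold 3 (reflect across v@24): 8 holes -> [(16, 21), (16, 26), (23, 21), (23, 26), (24, 21), (24, 26), (31, 21), (31, 26)]
Unfold 4 (reflect across h@16): 16 holes -> [(0, 21), (0, 26), (7, 21), (7, 26), (8, 21), (8, 26), (15, 21), (15, 26), (16, 21), (16, 26), (23, 21), (23, 26), (24, 21), (24, 26), (31, 21), (31, 26)]
Unfold 5 (reflect across v@16): 32 holes -> [(0, 5), (0, 10), (0, 21), (0, 26), (7, 5), (7, 10), (7, 21), (7, 26), (8, 5), (8, 10), (8, 21), (8, 26), (15, 5), (15, 10), (15, 21), (15, 26), (16, 5), (16, 10), (16, 21), (16, 26), (23, 5), (23, 10), (23, 21), (23, 26), (24, 5), (24, 10), (24, 21), (24, 26), (31, 5), (31, 10), (31, 21), (31, 26)]

Answer: 32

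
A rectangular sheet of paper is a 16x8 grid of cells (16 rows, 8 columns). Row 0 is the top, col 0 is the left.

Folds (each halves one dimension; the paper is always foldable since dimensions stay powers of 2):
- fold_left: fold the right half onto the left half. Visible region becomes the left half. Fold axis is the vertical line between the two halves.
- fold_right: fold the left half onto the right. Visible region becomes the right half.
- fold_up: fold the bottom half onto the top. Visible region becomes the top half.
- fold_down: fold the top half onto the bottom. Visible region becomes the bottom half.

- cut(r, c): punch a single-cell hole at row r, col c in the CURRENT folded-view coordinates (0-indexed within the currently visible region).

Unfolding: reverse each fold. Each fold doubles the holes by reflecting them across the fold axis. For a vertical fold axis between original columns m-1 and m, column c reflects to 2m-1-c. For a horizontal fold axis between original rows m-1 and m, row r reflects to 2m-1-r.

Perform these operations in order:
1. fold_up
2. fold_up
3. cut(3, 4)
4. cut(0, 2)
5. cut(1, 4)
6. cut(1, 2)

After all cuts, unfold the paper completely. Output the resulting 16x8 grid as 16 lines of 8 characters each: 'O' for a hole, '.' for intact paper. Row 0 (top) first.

Op 1 fold_up: fold axis h@8; visible region now rows[0,8) x cols[0,8) = 8x8
Op 2 fold_up: fold axis h@4; visible region now rows[0,4) x cols[0,8) = 4x8
Op 3 cut(3, 4): punch at orig (3,4); cuts so far [(3, 4)]; region rows[0,4) x cols[0,8) = 4x8
Op 4 cut(0, 2): punch at orig (0,2); cuts so far [(0, 2), (3, 4)]; region rows[0,4) x cols[0,8) = 4x8
Op 5 cut(1, 4): punch at orig (1,4); cuts so far [(0, 2), (1, 4), (3, 4)]; region rows[0,4) x cols[0,8) = 4x8
Op 6 cut(1, 2): punch at orig (1,2); cuts so far [(0, 2), (1, 2), (1, 4), (3, 4)]; region rows[0,4) x cols[0,8) = 4x8
Unfold 1 (reflect across h@4): 8 holes -> [(0, 2), (1, 2), (1, 4), (3, 4), (4, 4), (6, 2), (6, 4), (7, 2)]
Unfold 2 (reflect across h@8): 16 holes -> [(0, 2), (1, 2), (1, 4), (3, 4), (4, 4), (6, 2), (6, 4), (7, 2), (8, 2), (9, 2), (9, 4), (11, 4), (12, 4), (14, 2), (14, 4), (15, 2)]

Answer: ..O.....
..O.O...
........
....O...
....O...
........
..O.O...
..O.....
..O.....
..O.O...
........
....O...
....O...
........
..O.O...
..O.....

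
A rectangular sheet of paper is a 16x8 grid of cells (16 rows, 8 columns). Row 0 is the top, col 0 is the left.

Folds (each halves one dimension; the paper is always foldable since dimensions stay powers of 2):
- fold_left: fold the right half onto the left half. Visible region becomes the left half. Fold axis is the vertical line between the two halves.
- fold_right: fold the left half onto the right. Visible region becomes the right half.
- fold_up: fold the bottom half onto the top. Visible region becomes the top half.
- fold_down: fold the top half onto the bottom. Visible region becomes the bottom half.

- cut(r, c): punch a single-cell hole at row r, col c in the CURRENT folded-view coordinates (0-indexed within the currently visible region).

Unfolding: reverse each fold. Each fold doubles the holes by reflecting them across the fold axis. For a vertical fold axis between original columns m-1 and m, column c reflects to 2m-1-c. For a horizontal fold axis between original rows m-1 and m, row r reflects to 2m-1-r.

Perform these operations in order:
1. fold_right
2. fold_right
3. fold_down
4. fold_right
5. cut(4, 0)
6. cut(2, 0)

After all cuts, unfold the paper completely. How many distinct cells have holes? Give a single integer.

Op 1 fold_right: fold axis v@4; visible region now rows[0,16) x cols[4,8) = 16x4
Op 2 fold_right: fold axis v@6; visible region now rows[0,16) x cols[6,8) = 16x2
Op 3 fold_down: fold axis h@8; visible region now rows[8,16) x cols[6,8) = 8x2
Op 4 fold_right: fold axis v@7; visible region now rows[8,16) x cols[7,8) = 8x1
Op 5 cut(4, 0): punch at orig (12,7); cuts so far [(12, 7)]; region rows[8,16) x cols[7,8) = 8x1
Op 6 cut(2, 0): punch at orig (10,7); cuts so far [(10, 7), (12, 7)]; region rows[8,16) x cols[7,8) = 8x1
Unfold 1 (reflect across v@7): 4 holes -> [(10, 6), (10, 7), (12, 6), (12, 7)]
Unfold 2 (reflect across h@8): 8 holes -> [(3, 6), (3, 7), (5, 6), (5, 7), (10, 6), (10, 7), (12, 6), (12, 7)]
Unfold 3 (reflect across v@6): 16 holes -> [(3, 4), (3, 5), (3, 6), (3, 7), (5, 4), (5, 5), (5, 6), (5, 7), (10, 4), (10, 5), (10, 6), (10, 7), (12, 4), (12, 5), (12, 6), (12, 7)]
Unfold 4 (reflect across v@4): 32 holes -> [(3, 0), (3, 1), (3, 2), (3, 3), (3, 4), (3, 5), (3, 6), (3, 7), (5, 0), (5, 1), (5, 2), (5, 3), (5, 4), (5, 5), (5, 6), (5, 7), (10, 0), (10, 1), (10, 2), (10, 3), (10, 4), (10, 5), (10, 6), (10, 7), (12, 0), (12, 1), (12, 2), (12, 3), (12, 4), (12, 5), (12, 6), (12, 7)]

Answer: 32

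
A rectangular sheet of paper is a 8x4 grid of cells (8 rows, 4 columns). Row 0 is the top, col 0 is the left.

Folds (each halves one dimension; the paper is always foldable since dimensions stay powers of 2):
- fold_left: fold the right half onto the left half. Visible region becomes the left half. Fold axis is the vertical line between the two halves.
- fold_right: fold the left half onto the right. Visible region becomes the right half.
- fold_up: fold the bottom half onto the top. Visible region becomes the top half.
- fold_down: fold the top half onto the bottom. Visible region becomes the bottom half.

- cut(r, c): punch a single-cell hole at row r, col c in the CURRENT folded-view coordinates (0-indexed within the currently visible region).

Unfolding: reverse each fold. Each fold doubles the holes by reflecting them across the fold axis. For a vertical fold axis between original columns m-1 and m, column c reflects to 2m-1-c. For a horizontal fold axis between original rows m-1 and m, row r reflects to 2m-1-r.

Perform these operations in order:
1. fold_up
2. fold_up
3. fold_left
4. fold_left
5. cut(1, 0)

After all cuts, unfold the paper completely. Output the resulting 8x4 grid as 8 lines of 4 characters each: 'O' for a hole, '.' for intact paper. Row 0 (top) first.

Answer: ....
OOOO
OOOO
....
....
OOOO
OOOO
....

Derivation:
Op 1 fold_up: fold axis h@4; visible region now rows[0,4) x cols[0,4) = 4x4
Op 2 fold_up: fold axis h@2; visible region now rows[0,2) x cols[0,4) = 2x4
Op 3 fold_left: fold axis v@2; visible region now rows[0,2) x cols[0,2) = 2x2
Op 4 fold_left: fold axis v@1; visible region now rows[0,2) x cols[0,1) = 2x1
Op 5 cut(1, 0): punch at orig (1,0); cuts so far [(1, 0)]; region rows[0,2) x cols[0,1) = 2x1
Unfold 1 (reflect across v@1): 2 holes -> [(1, 0), (1, 1)]
Unfold 2 (reflect across v@2): 4 holes -> [(1, 0), (1, 1), (1, 2), (1, 3)]
Unfold 3 (reflect across h@2): 8 holes -> [(1, 0), (1, 1), (1, 2), (1, 3), (2, 0), (2, 1), (2, 2), (2, 3)]
Unfold 4 (reflect across h@4): 16 holes -> [(1, 0), (1, 1), (1, 2), (1, 3), (2, 0), (2, 1), (2, 2), (2, 3), (5, 0), (5, 1), (5, 2), (5, 3), (6, 0), (6, 1), (6, 2), (6, 3)]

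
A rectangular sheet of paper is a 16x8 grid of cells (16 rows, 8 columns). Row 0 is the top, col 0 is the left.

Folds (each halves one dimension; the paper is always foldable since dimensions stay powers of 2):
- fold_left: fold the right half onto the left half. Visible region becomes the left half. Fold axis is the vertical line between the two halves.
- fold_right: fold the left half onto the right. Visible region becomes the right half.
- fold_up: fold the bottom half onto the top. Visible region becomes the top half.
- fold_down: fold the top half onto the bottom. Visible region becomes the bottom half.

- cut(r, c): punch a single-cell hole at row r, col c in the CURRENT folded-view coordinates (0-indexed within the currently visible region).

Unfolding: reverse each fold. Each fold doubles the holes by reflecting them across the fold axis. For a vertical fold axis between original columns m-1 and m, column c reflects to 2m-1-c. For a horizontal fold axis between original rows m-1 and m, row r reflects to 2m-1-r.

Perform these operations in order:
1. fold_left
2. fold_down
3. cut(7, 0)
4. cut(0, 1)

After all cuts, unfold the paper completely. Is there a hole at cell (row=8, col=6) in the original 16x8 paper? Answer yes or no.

Answer: yes

Derivation:
Op 1 fold_left: fold axis v@4; visible region now rows[0,16) x cols[0,4) = 16x4
Op 2 fold_down: fold axis h@8; visible region now rows[8,16) x cols[0,4) = 8x4
Op 3 cut(7, 0): punch at orig (15,0); cuts so far [(15, 0)]; region rows[8,16) x cols[0,4) = 8x4
Op 4 cut(0, 1): punch at orig (8,1); cuts so far [(8, 1), (15, 0)]; region rows[8,16) x cols[0,4) = 8x4
Unfold 1 (reflect across h@8): 4 holes -> [(0, 0), (7, 1), (8, 1), (15, 0)]
Unfold 2 (reflect across v@4): 8 holes -> [(0, 0), (0, 7), (7, 1), (7, 6), (8, 1), (8, 6), (15, 0), (15, 7)]
Holes: [(0, 0), (0, 7), (7, 1), (7, 6), (8, 1), (8, 6), (15, 0), (15, 7)]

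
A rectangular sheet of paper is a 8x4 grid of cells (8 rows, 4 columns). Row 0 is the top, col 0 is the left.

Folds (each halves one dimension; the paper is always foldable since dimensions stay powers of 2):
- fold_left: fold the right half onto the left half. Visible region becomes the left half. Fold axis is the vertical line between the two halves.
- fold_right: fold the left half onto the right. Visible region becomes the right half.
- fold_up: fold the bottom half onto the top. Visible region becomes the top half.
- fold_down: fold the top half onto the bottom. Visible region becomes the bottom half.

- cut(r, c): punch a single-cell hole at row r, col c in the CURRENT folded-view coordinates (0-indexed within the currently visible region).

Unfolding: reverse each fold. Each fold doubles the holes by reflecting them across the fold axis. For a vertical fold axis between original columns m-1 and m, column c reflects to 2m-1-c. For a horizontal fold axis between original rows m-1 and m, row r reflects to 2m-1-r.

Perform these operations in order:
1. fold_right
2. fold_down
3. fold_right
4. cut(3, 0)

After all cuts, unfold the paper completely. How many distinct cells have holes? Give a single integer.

Op 1 fold_right: fold axis v@2; visible region now rows[0,8) x cols[2,4) = 8x2
Op 2 fold_down: fold axis h@4; visible region now rows[4,8) x cols[2,4) = 4x2
Op 3 fold_right: fold axis v@3; visible region now rows[4,8) x cols[3,4) = 4x1
Op 4 cut(3, 0): punch at orig (7,3); cuts so far [(7, 3)]; region rows[4,8) x cols[3,4) = 4x1
Unfold 1 (reflect across v@3): 2 holes -> [(7, 2), (7, 3)]
Unfold 2 (reflect across h@4): 4 holes -> [(0, 2), (0, 3), (7, 2), (7, 3)]
Unfold 3 (reflect across v@2): 8 holes -> [(0, 0), (0, 1), (0, 2), (0, 3), (7, 0), (7, 1), (7, 2), (7, 3)]

Answer: 8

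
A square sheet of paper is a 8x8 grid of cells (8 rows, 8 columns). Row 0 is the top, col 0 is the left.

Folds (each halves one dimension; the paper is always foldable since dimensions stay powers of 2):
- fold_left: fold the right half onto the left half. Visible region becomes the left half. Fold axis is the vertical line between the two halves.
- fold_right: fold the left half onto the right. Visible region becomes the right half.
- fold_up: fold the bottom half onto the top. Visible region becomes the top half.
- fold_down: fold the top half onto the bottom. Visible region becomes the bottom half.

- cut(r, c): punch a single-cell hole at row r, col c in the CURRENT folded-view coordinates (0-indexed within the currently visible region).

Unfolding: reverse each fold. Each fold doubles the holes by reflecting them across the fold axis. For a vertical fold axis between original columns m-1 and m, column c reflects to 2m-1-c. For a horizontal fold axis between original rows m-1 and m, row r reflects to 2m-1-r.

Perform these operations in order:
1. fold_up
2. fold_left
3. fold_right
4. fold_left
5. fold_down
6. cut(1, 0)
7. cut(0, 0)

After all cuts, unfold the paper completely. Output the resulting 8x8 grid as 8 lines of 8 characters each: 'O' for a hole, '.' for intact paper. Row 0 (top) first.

Answer: OOOOOOOO
OOOOOOOO
OOOOOOOO
OOOOOOOO
OOOOOOOO
OOOOOOOO
OOOOOOOO
OOOOOOOO

Derivation:
Op 1 fold_up: fold axis h@4; visible region now rows[0,4) x cols[0,8) = 4x8
Op 2 fold_left: fold axis v@4; visible region now rows[0,4) x cols[0,4) = 4x4
Op 3 fold_right: fold axis v@2; visible region now rows[0,4) x cols[2,4) = 4x2
Op 4 fold_left: fold axis v@3; visible region now rows[0,4) x cols[2,3) = 4x1
Op 5 fold_down: fold axis h@2; visible region now rows[2,4) x cols[2,3) = 2x1
Op 6 cut(1, 0): punch at orig (3,2); cuts so far [(3, 2)]; region rows[2,4) x cols[2,3) = 2x1
Op 7 cut(0, 0): punch at orig (2,2); cuts so far [(2, 2), (3, 2)]; region rows[2,4) x cols[2,3) = 2x1
Unfold 1 (reflect across h@2): 4 holes -> [(0, 2), (1, 2), (2, 2), (3, 2)]
Unfold 2 (reflect across v@3): 8 holes -> [(0, 2), (0, 3), (1, 2), (1, 3), (2, 2), (2, 3), (3, 2), (3, 3)]
Unfold 3 (reflect across v@2): 16 holes -> [(0, 0), (0, 1), (0, 2), (0, 3), (1, 0), (1, 1), (1, 2), (1, 3), (2, 0), (2, 1), (2, 2), (2, 3), (3, 0), (3, 1), (3, 2), (3, 3)]
Unfold 4 (reflect across v@4): 32 holes -> [(0, 0), (0, 1), (0, 2), (0, 3), (0, 4), (0, 5), (0, 6), (0, 7), (1, 0), (1, 1), (1, 2), (1, 3), (1, 4), (1, 5), (1, 6), (1, 7), (2, 0), (2, 1), (2, 2), (2, 3), (2, 4), (2, 5), (2, 6), (2, 7), (3, 0), (3, 1), (3, 2), (3, 3), (3, 4), (3, 5), (3, 6), (3, 7)]
Unfold 5 (reflect across h@4): 64 holes -> [(0, 0), (0, 1), (0, 2), (0, 3), (0, 4), (0, 5), (0, 6), (0, 7), (1, 0), (1, 1), (1, 2), (1, 3), (1, 4), (1, 5), (1, 6), (1, 7), (2, 0), (2, 1), (2, 2), (2, 3), (2, 4), (2, 5), (2, 6), (2, 7), (3, 0), (3, 1), (3, 2), (3, 3), (3, 4), (3, 5), (3, 6), (3, 7), (4, 0), (4, 1), (4, 2), (4, 3), (4, 4), (4, 5), (4, 6), (4, 7), (5, 0), (5, 1), (5, 2), (5, 3), (5, 4), (5, 5), (5, 6), (5, 7), (6, 0), (6, 1), (6, 2), (6, 3), (6, 4), (6, 5), (6, 6), (6, 7), (7, 0), (7, 1), (7, 2), (7, 3), (7, 4), (7, 5), (7, 6), (7, 7)]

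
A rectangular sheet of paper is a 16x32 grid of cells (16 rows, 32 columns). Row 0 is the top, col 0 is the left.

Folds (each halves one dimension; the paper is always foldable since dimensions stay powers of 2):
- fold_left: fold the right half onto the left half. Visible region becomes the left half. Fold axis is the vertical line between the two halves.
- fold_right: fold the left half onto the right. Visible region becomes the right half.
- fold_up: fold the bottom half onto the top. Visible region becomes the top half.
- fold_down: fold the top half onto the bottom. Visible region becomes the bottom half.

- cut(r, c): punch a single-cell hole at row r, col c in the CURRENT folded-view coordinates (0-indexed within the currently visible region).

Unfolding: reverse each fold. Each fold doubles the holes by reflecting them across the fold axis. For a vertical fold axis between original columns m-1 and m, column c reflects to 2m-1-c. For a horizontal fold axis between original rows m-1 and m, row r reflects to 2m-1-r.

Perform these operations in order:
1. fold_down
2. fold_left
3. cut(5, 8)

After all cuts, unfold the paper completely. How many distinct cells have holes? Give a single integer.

Answer: 4

Derivation:
Op 1 fold_down: fold axis h@8; visible region now rows[8,16) x cols[0,32) = 8x32
Op 2 fold_left: fold axis v@16; visible region now rows[8,16) x cols[0,16) = 8x16
Op 3 cut(5, 8): punch at orig (13,8); cuts so far [(13, 8)]; region rows[8,16) x cols[0,16) = 8x16
Unfold 1 (reflect across v@16): 2 holes -> [(13, 8), (13, 23)]
Unfold 2 (reflect across h@8): 4 holes -> [(2, 8), (2, 23), (13, 8), (13, 23)]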